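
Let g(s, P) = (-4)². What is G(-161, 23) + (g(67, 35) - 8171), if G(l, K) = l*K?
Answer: -11858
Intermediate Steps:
g(s, P) = 16
G(l, K) = K*l
G(-161, 23) + (g(67, 35) - 8171) = 23*(-161) + (16 - 8171) = -3703 - 8155 = -11858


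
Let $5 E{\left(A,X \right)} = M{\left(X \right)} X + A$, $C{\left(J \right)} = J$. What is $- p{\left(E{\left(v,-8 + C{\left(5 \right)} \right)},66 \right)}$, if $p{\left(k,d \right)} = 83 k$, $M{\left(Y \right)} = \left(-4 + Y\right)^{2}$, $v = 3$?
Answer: $\frac{11952}{5} \approx 2390.4$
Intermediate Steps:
$E{\left(A,X \right)} = \frac{A}{5} + \frac{X \left(-4 + X\right)^{2}}{5}$ ($E{\left(A,X \right)} = \frac{\left(-4 + X\right)^{2} X + A}{5} = \frac{X \left(-4 + X\right)^{2} + A}{5} = \frac{A + X \left(-4 + X\right)^{2}}{5} = \frac{A}{5} + \frac{X \left(-4 + X\right)^{2}}{5}$)
$- p{\left(E{\left(v,-8 + C{\left(5 \right)} \right)},66 \right)} = - 83 \left(\frac{1}{5} \cdot 3 + \frac{\left(-8 + 5\right) \left(-4 + \left(-8 + 5\right)\right)^{2}}{5}\right) = - 83 \left(\frac{3}{5} + \frac{1}{5} \left(-3\right) \left(-4 - 3\right)^{2}\right) = - 83 \left(\frac{3}{5} + \frac{1}{5} \left(-3\right) \left(-7\right)^{2}\right) = - 83 \left(\frac{3}{5} + \frac{1}{5} \left(-3\right) 49\right) = - 83 \left(\frac{3}{5} - \frac{147}{5}\right) = - \frac{83 \left(-144\right)}{5} = \left(-1\right) \left(- \frac{11952}{5}\right) = \frac{11952}{5}$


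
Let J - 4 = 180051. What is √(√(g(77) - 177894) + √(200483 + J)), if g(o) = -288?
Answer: √(81*√58 + 3*I*√19798) ≈ 26.118 + 8.0808*I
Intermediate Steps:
J = 180055 (J = 4 + 180051 = 180055)
√(√(g(77) - 177894) + √(200483 + J)) = √(√(-288 - 177894) + √(200483 + 180055)) = √(√(-178182) + √380538) = √(3*I*√19798 + 81*√58) = √(81*√58 + 3*I*√19798)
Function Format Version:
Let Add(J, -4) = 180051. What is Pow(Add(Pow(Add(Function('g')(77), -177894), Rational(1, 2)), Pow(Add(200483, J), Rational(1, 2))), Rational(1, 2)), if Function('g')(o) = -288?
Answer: Pow(Add(Mul(81, Pow(58, Rational(1, 2))), Mul(3, I, Pow(19798, Rational(1, 2)))), Rational(1, 2)) ≈ Add(26.118, Mul(8.0808, I))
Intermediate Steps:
J = 180055 (J = Add(4, 180051) = 180055)
Pow(Add(Pow(Add(Function('g')(77), -177894), Rational(1, 2)), Pow(Add(200483, J), Rational(1, 2))), Rational(1, 2)) = Pow(Add(Pow(Add(-288, -177894), Rational(1, 2)), Pow(Add(200483, 180055), Rational(1, 2))), Rational(1, 2)) = Pow(Add(Pow(-178182, Rational(1, 2)), Pow(380538, Rational(1, 2))), Rational(1, 2)) = Pow(Add(Mul(3, I, Pow(19798, Rational(1, 2))), Mul(81, Pow(58, Rational(1, 2)))), Rational(1, 2)) = Pow(Add(Mul(81, Pow(58, Rational(1, 2))), Mul(3, I, Pow(19798, Rational(1, 2)))), Rational(1, 2))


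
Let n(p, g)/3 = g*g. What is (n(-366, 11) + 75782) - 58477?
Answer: 17668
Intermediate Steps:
n(p, g) = 3*g² (n(p, g) = 3*(g*g) = 3*g²)
(n(-366, 11) + 75782) - 58477 = (3*11² + 75782) - 58477 = (3*121 + 75782) - 58477 = (363 + 75782) - 58477 = 76145 - 58477 = 17668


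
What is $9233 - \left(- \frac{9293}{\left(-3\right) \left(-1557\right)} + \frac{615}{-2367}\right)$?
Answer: $\frac{11345254453}{1228473} \approx 9235.3$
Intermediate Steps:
$9233 - \left(- \frac{9293}{\left(-3\right) \left(-1557\right)} + \frac{615}{-2367}\right) = 9233 - \left(- \frac{9293}{4671} + 615 \left(- \frac{1}{2367}\right)\right) = 9233 - \left(\left(-9293\right) \frac{1}{4671} - \frac{205}{789}\right) = 9233 - \left(- \frac{9293}{4671} - \frac{205}{789}\right) = 9233 - - \frac{2763244}{1228473} = 9233 + \frac{2763244}{1228473} = \frac{11345254453}{1228473}$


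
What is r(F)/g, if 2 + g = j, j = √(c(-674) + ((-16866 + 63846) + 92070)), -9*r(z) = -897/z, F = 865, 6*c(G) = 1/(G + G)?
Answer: 1612208/972782500655 + 598*√2274014798778/2918347501965 ≈ 0.00031066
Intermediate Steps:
c(G) = 1/(12*G) (c(G) = 1/(6*(G + G)) = 1/(6*((2*G))) = (1/(2*G))/6 = 1/(12*G))
r(z) = 299/(3*z) (r(z) = -(-299)/(3*z) = 299/(3*z))
j = √2274014798778/4044 (j = √((1/12)/(-674) + ((-16866 + 63846) + 92070)) = √((1/12)*(-1/674) + (46980 + 92070)) = √(-1/8088 + 139050) = √(1124636399/8088) = √2274014798778/4044 ≈ 372.89)
g = -2 + √2274014798778/4044 ≈ 370.89
r(F)/g = ((299/3)/865)/(-2 + √2274014798778/4044) = ((299/3)*(1/865))/(-2 + √2274014798778/4044) = 299/(2595*(-2 + √2274014798778/4044))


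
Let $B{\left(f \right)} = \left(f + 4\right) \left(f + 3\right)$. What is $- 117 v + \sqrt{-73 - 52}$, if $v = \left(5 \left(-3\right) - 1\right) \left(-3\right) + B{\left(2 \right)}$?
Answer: $-9126 + 5 i \sqrt{5} \approx -9126.0 + 11.18 i$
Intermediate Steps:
$B{\left(f \right)} = \left(3 + f\right) \left(4 + f\right)$ ($B{\left(f \right)} = \left(4 + f\right) \left(3 + f\right) = \left(3 + f\right) \left(4 + f\right)$)
$v = 78$ ($v = \left(5 \left(-3\right) - 1\right) \left(-3\right) + \left(12 + 2^{2} + 7 \cdot 2\right) = \left(-15 - 1\right) \left(-3\right) + \left(12 + 4 + 14\right) = \left(-16\right) \left(-3\right) + 30 = 48 + 30 = 78$)
$- 117 v + \sqrt{-73 - 52} = \left(-117\right) 78 + \sqrt{-73 - 52} = -9126 + \sqrt{-125} = -9126 + 5 i \sqrt{5}$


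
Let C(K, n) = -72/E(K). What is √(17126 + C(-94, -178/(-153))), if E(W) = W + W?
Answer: 2*√9458045/47 ≈ 130.87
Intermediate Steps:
E(W) = 2*W
C(K, n) = -36/K (C(K, n) = -72*1/(2*K) = -36/K)
√(17126 + C(-94, -178/(-153))) = √(17126 - 36/(-94)) = √(17126 - 36*(-1/94)) = √(17126 + 18/47) = √(804940/47) = 2*√9458045/47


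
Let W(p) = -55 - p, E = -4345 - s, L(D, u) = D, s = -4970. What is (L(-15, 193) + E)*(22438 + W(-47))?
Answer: 13682300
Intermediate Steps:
E = 625 (E = -4345 - 1*(-4970) = -4345 + 4970 = 625)
(L(-15, 193) + E)*(22438 + W(-47)) = (-15 + 625)*(22438 + (-55 - 1*(-47))) = 610*(22438 + (-55 + 47)) = 610*(22438 - 8) = 610*22430 = 13682300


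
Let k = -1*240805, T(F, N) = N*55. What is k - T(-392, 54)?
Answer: -243775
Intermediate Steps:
T(F, N) = 55*N
k = -240805
k - T(-392, 54) = -240805 - 55*54 = -240805 - 1*2970 = -240805 - 2970 = -243775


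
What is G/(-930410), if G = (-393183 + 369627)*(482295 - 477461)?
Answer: 4379604/35785 ≈ 122.39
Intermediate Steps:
G = -113869704 (G = -23556*4834 = -113869704)
G/(-930410) = -113869704/(-930410) = -113869704*(-1/930410) = 4379604/35785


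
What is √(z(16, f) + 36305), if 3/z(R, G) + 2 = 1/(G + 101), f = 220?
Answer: √14916417422/641 ≈ 190.53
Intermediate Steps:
z(R, G) = 3/(-2 + 1/(101 + G)) (z(R, G) = 3/(-2 + 1/(G + 101)) = 3/(-2 + 1/(101 + G)))
√(z(16, f) + 36305) = √(3*(-101 - 1*220)/(201 + 2*220) + 36305) = √(3*(-101 - 220)/(201 + 440) + 36305) = √(3*(-321)/641 + 36305) = √(3*(1/641)*(-321) + 36305) = √(-963/641 + 36305) = √(23270542/641) = √14916417422/641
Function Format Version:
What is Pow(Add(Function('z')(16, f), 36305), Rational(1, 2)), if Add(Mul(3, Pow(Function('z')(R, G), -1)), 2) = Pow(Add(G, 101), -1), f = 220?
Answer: Mul(Rational(1, 641), Pow(14916417422, Rational(1, 2))) ≈ 190.53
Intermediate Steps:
Function('z')(R, G) = Mul(3, Pow(Add(-2, Pow(Add(101, G), -1)), -1)) (Function('z')(R, G) = Mul(3, Pow(Add(-2, Pow(Add(G, 101), -1)), -1)) = Mul(3, Pow(Add(-2, Pow(Add(101, G), -1)), -1)))
Pow(Add(Function('z')(16, f), 36305), Rational(1, 2)) = Pow(Add(Mul(3, Pow(Add(201, Mul(2, 220)), -1), Add(-101, Mul(-1, 220))), 36305), Rational(1, 2)) = Pow(Add(Mul(3, Pow(Add(201, 440), -1), Add(-101, -220)), 36305), Rational(1, 2)) = Pow(Add(Mul(3, Pow(641, -1), -321), 36305), Rational(1, 2)) = Pow(Add(Mul(3, Rational(1, 641), -321), 36305), Rational(1, 2)) = Pow(Add(Rational(-963, 641), 36305), Rational(1, 2)) = Pow(Rational(23270542, 641), Rational(1, 2)) = Mul(Rational(1, 641), Pow(14916417422, Rational(1, 2)))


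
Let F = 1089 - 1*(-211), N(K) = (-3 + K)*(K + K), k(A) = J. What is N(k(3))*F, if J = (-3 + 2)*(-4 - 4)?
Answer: 104000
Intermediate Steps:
J = 8 (J = -1*(-8) = 8)
k(A) = 8
N(K) = 2*K*(-3 + K) (N(K) = (-3 + K)*(2*K) = 2*K*(-3 + K))
F = 1300 (F = 1089 + 211 = 1300)
N(k(3))*F = (2*8*(-3 + 8))*1300 = (2*8*5)*1300 = 80*1300 = 104000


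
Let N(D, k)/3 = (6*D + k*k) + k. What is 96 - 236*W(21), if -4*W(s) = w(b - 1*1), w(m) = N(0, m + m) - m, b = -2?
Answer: 5583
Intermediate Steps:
N(D, k) = 3*k + 3*k² + 18*D (N(D, k) = 3*((6*D + k*k) + k) = 3*((6*D + k²) + k) = 3*((k² + 6*D) + k) = 3*(k + k² + 6*D) = 3*k + 3*k² + 18*D)
w(m) = 5*m + 12*m² (w(m) = (3*(m + m) + 3*(m + m)² + 18*0) - m = (3*(2*m) + 3*(2*m)² + 0) - m = (6*m + 3*(4*m²) + 0) - m = (6*m + 12*m² + 0) - m = (6*m + 12*m²) - m = 5*m + 12*m²)
W(s) = -93/4 (W(s) = -(-2 - 1*1)*(5 + 12*(-2 - 1*1))/4 = -(-2 - 1)*(5 + 12*(-2 - 1))/4 = -(-3)*(5 + 12*(-3))/4 = -(-3)*(5 - 36)/4 = -(-3)*(-31)/4 = -¼*93 = -93/4)
96 - 236*W(21) = 96 - 236*(-93/4) = 96 + 5487 = 5583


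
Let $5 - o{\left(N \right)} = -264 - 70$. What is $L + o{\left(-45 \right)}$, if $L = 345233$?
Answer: $345572$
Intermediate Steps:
$o{\left(N \right)} = 339$ ($o{\left(N \right)} = 5 - \left(-264 - 70\right) = 5 - -334 = 5 + 334 = 339$)
$L + o{\left(-45 \right)} = 345233 + 339 = 345572$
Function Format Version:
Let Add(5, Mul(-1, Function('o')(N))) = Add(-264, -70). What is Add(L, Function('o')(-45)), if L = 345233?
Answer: 345572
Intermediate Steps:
Function('o')(N) = 339 (Function('o')(N) = Add(5, Mul(-1, Add(-264, -70))) = Add(5, Mul(-1, -334)) = Add(5, 334) = 339)
Add(L, Function('o')(-45)) = Add(345233, 339) = 345572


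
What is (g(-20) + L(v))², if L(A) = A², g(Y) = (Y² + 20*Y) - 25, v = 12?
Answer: 14161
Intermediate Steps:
g(Y) = -25 + Y² + 20*Y
(g(-20) + L(v))² = ((-25 + (-20)² + 20*(-20)) + 12²)² = ((-25 + 400 - 400) + 144)² = (-25 + 144)² = 119² = 14161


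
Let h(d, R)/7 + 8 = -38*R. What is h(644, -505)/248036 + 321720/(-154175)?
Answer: -844234971/546299290 ≈ -1.5454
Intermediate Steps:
h(d, R) = -56 - 266*R (h(d, R) = -56 + 7*(-38*R) = -56 - 266*R)
h(644, -505)/248036 + 321720/(-154175) = (-56 - 266*(-505))/248036 + 321720/(-154175) = (-56 + 134330)*(1/248036) + 321720*(-1/154175) = 134274*(1/248036) - 9192/4405 = 67137/124018 - 9192/4405 = -844234971/546299290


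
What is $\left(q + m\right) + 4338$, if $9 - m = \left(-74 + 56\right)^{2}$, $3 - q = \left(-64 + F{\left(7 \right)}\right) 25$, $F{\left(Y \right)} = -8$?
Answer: $5826$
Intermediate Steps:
$q = 1803$ ($q = 3 - \left(-64 - 8\right) 25 = 3 - \left(-72\right) 25 = 3 - -1800 = 3 + 1800 = 1803$)
$m = -315$ ($m = 9 - \left(-74 + 56\right)^{2} = 9 - \left(-18\right)^{2} = 9 - 324 = -315$)
$\left(q + m\right) + 4338 = \left(1803 - 315\right) + 4338 = 1488 + 4338 = 5826$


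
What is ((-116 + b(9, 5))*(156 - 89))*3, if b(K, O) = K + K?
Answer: -19698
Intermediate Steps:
b(K, O) = 2*K
((-116 + b(9, 5))*(156 - 89))*3 = ((-116 + 2*9)*(156 - 89))*3 = ((-116 + 18)*67)*3 = -98*67*3 = -6566*3 = -19698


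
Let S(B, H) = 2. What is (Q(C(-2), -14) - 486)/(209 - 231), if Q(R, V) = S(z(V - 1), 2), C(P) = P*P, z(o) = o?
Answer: 22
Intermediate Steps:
C(P) = P**2
Q(R, V) = 2
(Q(C(-2), -14) - 486)/(209 - 231) = (2 - 486)/(209 - 231) = -484/(-22) = -484*(-1/22) = 22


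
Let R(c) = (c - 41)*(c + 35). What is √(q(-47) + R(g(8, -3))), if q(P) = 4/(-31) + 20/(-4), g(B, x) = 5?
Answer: I*√1388769/31 ≈ 38.015*I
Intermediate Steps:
q(P) = -159/31 (q(P) = 4*(-1/31) + 20*(-¼) = -4/31 - 5 = -159/31)
R(c) = (-41 + c)*(35 + c)
√(q(-47) + R(g(8, -3))) = √(-159/31 + (-1435 + 5² - 6*5)) = √(-159/31 + (-1435 + 25 - 30)) = √(-159/31 - 1440) = √(-44799/31) = I*√1388769/31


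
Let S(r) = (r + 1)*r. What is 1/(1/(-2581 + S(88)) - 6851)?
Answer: -5251/35974600 ≈ -0.00014596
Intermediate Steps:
S(r) = r*(1 + r) (S(r) = (1 + r)*r = r*(1 + r))
1/(1/(-2581 + S(88)) - 6851) = 1/(1/(-2581 + 88*(1 + 88)) - 6851) = 1/(1/(-2581 + 88*89) - 6851) = 1/(1/(-2581 + 7832) - 6851) = 1/(1/5251 - 6851) = 1/(-35974600/5251) = -5251/35974600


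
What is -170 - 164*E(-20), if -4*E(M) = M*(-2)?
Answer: 1470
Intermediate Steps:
E(M) = M/2 (E(M) = -M*(-2)/4 = -(-1)*M/2 = M/2)
-170 - 164*E(-20) = -170 - 82*(-20) = -170 - 164*(-10) = -170 + 1640 = 1470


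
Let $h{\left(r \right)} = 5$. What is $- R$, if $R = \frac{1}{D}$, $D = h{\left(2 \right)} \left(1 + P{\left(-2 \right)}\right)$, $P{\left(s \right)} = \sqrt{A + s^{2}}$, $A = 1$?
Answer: $\frac{1}{20} - \frac{\sqrt{5}}{20} \approx -0.061803$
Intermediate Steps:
$P{\left(s \right)} = \sqrt{1 + s^{2}}$
$D = 5 + 5 \sqrt{5}$ ($D = 5 \left(1 + \sqrt{1 + \left(-2\right)^{2}}\right) = 5 \left(1 + \sqrt{1 + 4}\right) = 5 \left(1 + \sqrt{5}\right) = 5 + 5 \sqrt{5} \approx 16.18$)
$R = \frac{1}{5 + 5 \sqrt{5}} \approx 0.061803$
$- R = - (- \frac{1}{20} + \frac{\sqrt{5}}{20}) = \frac{1}{20} - \frac{\sqrt{5}}{20}$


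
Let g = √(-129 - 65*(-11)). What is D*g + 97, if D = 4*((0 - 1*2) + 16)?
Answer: 97 + 56*√586 ≈ 1452.6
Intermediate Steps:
g = √586 (g = √(-129 + 715) = √586 ≈ 24.207)
D = 56 (D = 4*((0 - 2) + 16) = 4*(-2 + 16) = 4*14 = 56)
D*g + 97 = 56*√586 + 97 = 97 + 56*√586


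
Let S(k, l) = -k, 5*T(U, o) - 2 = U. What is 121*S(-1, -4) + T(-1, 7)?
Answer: 606/5 ≈ 121.20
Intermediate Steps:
T(U, o) = ⅖ + U/5
121*S(-1, -4) + T(-1, 7) = 121*(-1*(-1)) + (⅖ + (⅕)*(-1)) = 121*1 + (⅖ - ⅕) = 121 + ⅕ = 606/5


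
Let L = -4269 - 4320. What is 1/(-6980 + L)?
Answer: -1/15569 ≈ -6.4230e-5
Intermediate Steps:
L = -8589
1/(-6980 + L) = 1/(-6980 - 8589) = 1/(-15569) = -1/15569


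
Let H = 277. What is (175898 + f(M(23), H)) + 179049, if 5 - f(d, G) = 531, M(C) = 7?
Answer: 354421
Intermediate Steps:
f(d, G) = -526 (f(d, G) = 5 - 1*531 = 5 - 531 = -526)
(175898 + f(M(23), H)) + 179049 = (175898 - 526) + 179049 = 175372 + 179049 = 354421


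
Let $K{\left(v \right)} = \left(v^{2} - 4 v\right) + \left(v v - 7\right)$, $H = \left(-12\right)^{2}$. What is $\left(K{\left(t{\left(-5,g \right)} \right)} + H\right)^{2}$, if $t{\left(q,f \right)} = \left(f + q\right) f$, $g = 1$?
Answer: $34225$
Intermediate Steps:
$t{\left(q,f \right)} = f \left(f + q\right)$
$H = 144$
$K{\left(v \right)} = -7 - 4 v + 2 v^{2}$ ($K{\left(v \right)} = \left(v^{2} - 4 v\right) + \left(v^{2} - 7\right) = \left(v^{2} - 4 v\right) + \left(-7 + v^{2}\right) = -7 - 4 v + 2 v^{2}$)
$\left(K{\left(t{\left(-5,g \right)} \right)} + H\right)^{2} = \left(\left(-7 - 4 \cdot 1 \left(1 - 5\right) + 2 \left(1 \left(1 - 5\right)\right)^{2}\right) + 144\right)^{2} = \left(\left(-7 - 4 \cdot 1 \left(-4\right) + 2 \left(1 \left(-4\right)\right)^{2}\right) + 144\right)^{2} = \left(\left(-7 - -16 + 2 \left(-4\right)^{2}\right) + 144\right)^{2} = \left(\left(-7 + 16 + 2 \cdot 16\right) + 144\right)^{2} = \left(\left(-7 + 16 + 32\right) + 144\right)^{2} = \left(41 + 144\right)^{2} = 185^{2} = 34225$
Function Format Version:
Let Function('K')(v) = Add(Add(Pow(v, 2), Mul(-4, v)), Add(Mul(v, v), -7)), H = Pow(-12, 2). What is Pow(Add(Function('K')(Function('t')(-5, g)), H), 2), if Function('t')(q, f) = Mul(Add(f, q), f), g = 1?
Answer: 34225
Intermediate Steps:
Function('t')(q, f) = Mul(f, Add(f, q))
H = 144
Function('K')(v) = Add(-7, Mul(-4, v), Mul(2, Pow(v, 2))) (Function('K')(v) = Add(Add(Pow(v, 2), Mul(-4, v)), Add(Pow(v, 2), -7)) = Add(Add(Pow(v, 2), Mul(-4, v)), Add(-7, Pow(v, 2))) = Add(-7, Mul(-4, v), Mul(2, Pow(v, 2))))
Pow(Add(Function('K')(Function('t')(-5, g)), H), 2) = Pow(Add(Add(-7, Mul(-4, Mul(1, Add(1, -5))), Mul(2, Pow(Mul(1, Add(1, -5)), 2))), 144), 2) = Pow(Add(Add(-7, Mul(-4, Mul(1, -4)), Mul(2, Pow(Mul(1, -4), 2))), 144), 2) = Pow(Add(Add(-7, Mul(-4, -4), Mul(2, Pow(-4, 2))), 144), 2) = Pow(Add(Add(-7, 16, Mul(2, 16)), 144), 2) = Pow(Add(Add(-7, 16, 32), 144), 2) = Pow(Add(41, 144), 2) = Pow(185, 2) = 34225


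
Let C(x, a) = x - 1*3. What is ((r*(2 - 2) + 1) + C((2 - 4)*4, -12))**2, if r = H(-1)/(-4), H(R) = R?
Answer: 100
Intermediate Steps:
r = 1/4 (r = -1/(-4) = -1*(-1/4) = 1/4 ≈ 0.25000)
C(x, a) = -3 + x (C(x, a) = x - 3 = -3 + x)
((r*(2 - 2) + 1) + C((2 - 4)*4, -12))**2 = (((2 - 2)/4 + 1) + (-3 + (2 - 4)*4))**2 = (((1/4)*0 + 1) + (-3 - 2*4))**2 = ((0 + 1) + (-3 - 8))**2 = (1 - 11)**2 = (-10)**2 = 100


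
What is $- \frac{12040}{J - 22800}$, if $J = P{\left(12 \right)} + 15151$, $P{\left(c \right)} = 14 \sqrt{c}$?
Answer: $\frac{92093960}{58504849} + \frac{337120 \sqrt{3}}{58504849} \approx 1.5841$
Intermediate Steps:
$J = 15151 + 28 \sqrt{3}$ ($J = 14 \sqrt{12} + 15151 = 14 \cdot 2 \sqrt{3} + 15151 = 28 \sqrt{3} + 15151 = 15151 + 28 \sqrt{3} \approx 15200.0$)
$- \frac{12040}{J - 22800} = - \frac{12040}{\left(15151 + 28 \sqrt{3}\right) - 22800} = - \frac{12040}{-7649 + 28 \sqrt{3}}$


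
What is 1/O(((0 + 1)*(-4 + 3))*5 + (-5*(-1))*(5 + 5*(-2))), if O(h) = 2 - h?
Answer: 1/32 ≈ 0.031250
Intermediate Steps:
1/O(((0 + 1)*(-4 + 3))*5 + (-5*(-1))*(5 + 5*(-2))) = 1/(2 - (((0 + 1)*(-4 + 3))*5 + (-5*(-1))*(5 + 5*(-2)))) = 1/(2 - ((1*(-1))*5 + 5*(5 - 10))) = 1/(2 - (-1*5 + 5*(-5))) = 1/(2 - (-5 - 25)) = 1/(2 - 1*(-30)) = 1/(2 + 30) = 1/32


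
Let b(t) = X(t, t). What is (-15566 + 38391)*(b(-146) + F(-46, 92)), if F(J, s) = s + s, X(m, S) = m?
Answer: 867350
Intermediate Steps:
b(t) = t
F(J, s) = 2*s
(-15566 + 38391)*(b(-146) + F(-46, 92)) = (-15566 + 38391)*(-146 + 2*92) = 22825*(-146 + 184) = 22825*38 = 867350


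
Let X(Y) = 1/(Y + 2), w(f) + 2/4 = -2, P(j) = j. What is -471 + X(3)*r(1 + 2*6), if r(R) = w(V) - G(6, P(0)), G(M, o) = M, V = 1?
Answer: -4727/10 ≈ -472.70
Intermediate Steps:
w(f) = -5/2 (w(f) = -1/2 - 2 = -5/2)
X(Y) = 1/(2 + Y)
r(R) = -17/2 (r(R) = -5/2 - 1*6 = -5/2 - 6 = -17/2)
-471 + X(3)*r(1 + 2*6) = -471 - 17/2/(2 + 3) = -471 - 17/2/5 = -471 + (1/5)*(-17/2) = -471 - 17/10 = -4727/10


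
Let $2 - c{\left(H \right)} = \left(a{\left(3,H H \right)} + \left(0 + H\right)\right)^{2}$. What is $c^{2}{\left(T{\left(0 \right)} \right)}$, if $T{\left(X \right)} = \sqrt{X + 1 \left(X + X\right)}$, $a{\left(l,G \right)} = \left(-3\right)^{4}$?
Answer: $43020481$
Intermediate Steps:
$a{\left(l,G \right)} = 81$
$T{\left(X \right)} = \sqrt{3} \sqrt{X}$ ($T{\left(X \right)} = \sqrt{X + 1 \cdot 2 X} = \sqrt{X + 2 X} = \sqrt{3 X} = \sqrt{3} \sqrt{X}$)
$c{\left(H \right)} = 2 - \left(81 + H\right)^{2}$ ($c{\left(H \right)} = 2 - \left(81 + \left(0 + H\right)\right)^{2} = 2 - \left(81 + H\right)^{2}$)
$c^{2}{\left(T{\left(0 \right)} \right)} = \left(2 - \left(81 + \sqrt{3} \sqrt{0}\right)^{2}\right)^{2} = \left(2 - \left(81 + \sqrt{3} \cdot 0\right)^{2}\right)^{2} = \left(2 - \left(81 + 0\right)^{2}\right)^{2} = \left(2 - 81^{2}\right)^{2} = \left(2 - 6561\right)^{2} = \left(-6559\right)^{2} = 43020481$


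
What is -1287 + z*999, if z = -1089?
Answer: -1089198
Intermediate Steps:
-1287 + z*999 = -1287 - 1089*999 = -1287 - 1087911 = -1089198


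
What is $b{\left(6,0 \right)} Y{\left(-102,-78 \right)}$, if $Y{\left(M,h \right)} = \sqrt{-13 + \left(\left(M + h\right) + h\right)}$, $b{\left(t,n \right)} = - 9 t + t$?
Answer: $- 48 i \sqrt{271} \approx - 790.18 i$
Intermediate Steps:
$b{\left(t,n \right)} = - 8 t$
$Y{\left(M,h \right)} = \sqrt{-13 + M + 2 h}$ ($Y{\left(M,h \right)} = \sqrt{-13 + \left(M + 2 h\right)} = \sqrt{-13 + M + 2 h}$)
$b{\left(6,0 \right)} Y{\left(-102,-78 \right)} = \left(-8\right) 6 \sqrt{-13 - 102 + 2 \left(-78\right)} = - 48 \sqrt{-13 - 102 - 156} = - 48 \sqrt{-271} = - 48 i \sqrt{271}$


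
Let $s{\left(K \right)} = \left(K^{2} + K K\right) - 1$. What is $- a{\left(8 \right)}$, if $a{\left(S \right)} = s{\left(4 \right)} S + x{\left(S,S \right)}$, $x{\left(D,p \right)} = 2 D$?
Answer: $-264$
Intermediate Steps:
$s{\left(K \right)} = -1 + 2 K^{2}$ ($s{\left(K \right)} = \left(K^{2} + K^{2}\right) - 1 = 2 K^{2} - 1 = -1 + 2 K^{2}$)
$a{\left(S \right)} = 33 S$ ($a{\left(S \right)} = \left(-1 + 2 \cdot 4^{2}\right) S + 2 S = \left(-1 + 2 \cdot 16\right) S + 2 S = \left(-1 + 32\right) S + 2 S = 31 S + 2 S = 33 S$)
$- a{\left(8 \right)} = - 33 \cdot 8 = \left(-1\right) 264 = -264$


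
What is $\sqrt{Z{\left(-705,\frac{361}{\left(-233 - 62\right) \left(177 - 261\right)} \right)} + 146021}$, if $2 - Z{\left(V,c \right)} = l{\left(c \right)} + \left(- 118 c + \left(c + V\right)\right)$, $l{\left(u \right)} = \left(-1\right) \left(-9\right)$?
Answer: $\frac{\sqrt{2502600384235}}{4130} \approx 383.04$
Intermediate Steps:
$l{\left(u \right)} = 9$
$Z{\left(V,c \right)} = -7 - V + 117 c$ ($Z{\left(V,c \right)} = 2 - \left(9 + \left(- 118 c + \left(c + V\right)\right)\right) = 2 - \left(9 + \left(- 118 c + \left(V + c\right)\right)\right) = 2 - \left(9 + \left(V - 117 c\right)\right) = 2 - \left(9 + V - 117 c\right) = -7 - V + 117 c$)
$\sqrt{Z{\left(-705,\frac{361}{\left(-233 - 62\right) \left(177 - 261\right)} \right)} + 146021} = \sqrt{\left(-7 - -705 + 117 \frac{361}{\left(-233 - 62\right) \left(177 - 261\right)}\right) + 146021} = \sqrt{\left(-7 + 705 + 117 \frac{361}{\left(-295\right) \left(-84\right)}\right) + 146021} = \sqrt{\left(-7 + 705 + 117 \cdot \frac{361}{24780}\right) + 146021} = \sqrt{\left(-7 + 705 + \frac{14079}{8260}\right) + 146021} = \sqrt{\frac{5779559}{8260} + 146021} = \sqrt{\frac{1211913019}{8260}} = \frac{\sqrt{2502600384235}}{4130}$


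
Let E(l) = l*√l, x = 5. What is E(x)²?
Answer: 125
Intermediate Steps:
E(l) = l^(3/2)
E(x)² = (5^(3/2))² = (5*√5)² = 125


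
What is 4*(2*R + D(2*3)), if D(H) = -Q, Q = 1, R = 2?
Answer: 12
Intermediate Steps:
D(H) = -1 (D(H) = -1*1 = -1)
4*(2*R + D(2*3)) = 4*(2*2 - 1) = 4*(4 - 1) = 4*3 = 12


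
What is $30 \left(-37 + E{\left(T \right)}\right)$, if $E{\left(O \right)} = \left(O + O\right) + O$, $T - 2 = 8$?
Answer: $-210$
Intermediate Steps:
$T = 10$ ($T = 2 + 8 = 10$)
$E{\left(O \right)} = 3 O$ ($E{\left(O \right)} = 2 O + O = 3 O$)
$30 \left(-37 + E{\left(T \right)}\right) = 30 \left(-37 + 3 \cdot 10\right) = 30 \left(-37 + 30\right) = 30 \left(-7\right) = -210$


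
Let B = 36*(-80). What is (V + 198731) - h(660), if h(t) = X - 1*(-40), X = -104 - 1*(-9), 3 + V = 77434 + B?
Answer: 273337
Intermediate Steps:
B = -2880
V = 74551 (V = -3 + (77434 - 2880) = -3 + 74554 = 74551)
X = -95 (X = -104 + 9 = -95)
h(t) = -55 (h(t) = -95 - 1*(-40) = -95 + 40 = -55)
(V + 198731) - h(660) = (74551 + 198731) - 1*(-55) = 273282 + 55 = 273337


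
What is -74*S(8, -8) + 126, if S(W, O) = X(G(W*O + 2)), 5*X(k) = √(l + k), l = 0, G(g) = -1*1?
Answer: 126 - 74*I/5 ≈ 126.0 - 14.8*I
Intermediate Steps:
G(g) = -1
X(k) = √k/5 (X(k) = √(0 + k)/5 = √k/5)
S(W, O) = I/5 (S(W, O) = √(-1)/5 = I/5)
-74*S(8, -8) + 126 = -74*I/5 + 126 = 126 - 74*I/5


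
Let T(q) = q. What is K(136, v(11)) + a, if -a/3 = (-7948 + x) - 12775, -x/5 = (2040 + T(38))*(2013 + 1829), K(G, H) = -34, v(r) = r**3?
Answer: 119817275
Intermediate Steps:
x = -39918380 (x = -5*(2040 + 38)*(2013 + 1829) = -10390*3842 = -5*7983676 = -39918380)
a = 119817309 (a = -3*((-7948 - 39918380) - 12775) = -3*(-39926328 - 12775) = -3*(-39939103) = 119817309)
K(136, v(11)) + a = -34 + 119817309 = 119817275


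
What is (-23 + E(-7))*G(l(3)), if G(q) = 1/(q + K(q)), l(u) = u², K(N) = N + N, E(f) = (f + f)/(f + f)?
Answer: -22/27 ≈ -0.81481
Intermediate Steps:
E(f) = 1 (E(f) = (2*f)/((2*f)) = (2*f)*(1/(2*f)) = 1)
K(N) = 2*N
G(q) = 1/(3*q) (G(q) = 1/(q + 2*q) = 1/(3*q))
(-23 + E(-7))*G(l(3)) = (-23 + 1)*(1/(3*(3²))) = -22/(3*9) = -22*1/27 = -22/27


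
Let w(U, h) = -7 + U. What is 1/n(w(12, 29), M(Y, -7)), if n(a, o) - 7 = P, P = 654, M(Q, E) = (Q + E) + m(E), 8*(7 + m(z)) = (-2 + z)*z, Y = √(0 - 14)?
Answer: 1/661 ≈ 0.0015129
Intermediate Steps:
Y = I*√14 (Y = √(-14) = I*√14 ≈ 3.7417*I)
m(z) = -7 + z*(-2 + z)/8 (m(z) = -7 + ((-2 + z)*z)/8 = -7 + (z*(-2 + z))/8 = -7 + z*(-2 + z)/8)
M(Q, E) = -7 + Q + E²/8 + 3*E/4 (M(Q, E) = (Q + E) + (-7 - E/4 + E²/8) = (E + Q) + (-7 - E/4 + E²/8) = -7 + Q + E²/8 + 3*E/4)
n(a, o) = 661 (n(a, o) = 7 + 654 = 661)
1/n(w(12, 29), M(Y, -7)) = 1/661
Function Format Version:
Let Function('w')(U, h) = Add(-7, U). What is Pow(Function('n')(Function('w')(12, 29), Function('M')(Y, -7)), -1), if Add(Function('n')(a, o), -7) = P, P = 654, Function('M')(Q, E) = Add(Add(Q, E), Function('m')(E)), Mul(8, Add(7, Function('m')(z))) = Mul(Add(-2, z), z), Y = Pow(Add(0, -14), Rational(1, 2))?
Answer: Rational(1, 661) ≈ 0.0015129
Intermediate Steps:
Y = Mul(I, Pow(14, Rational(1, 2))) (Y = Pow(-14, Rational(1, 2)) = Mul(I, Pow(14, Rational(1, 2))) ≈ Mul(3.7417, I))
Function('m')(z) = Add(-7, Mul(Rational(1, 8), z, Add(-2, z))) (Function('m')(z) = Add(-7, Mul(Rational(1, 8), Mul(Add(-2, z), z))) = Add(-7, Mul(Rational(1, 8), Mul(z, Add(-2, z)))) = Add(-7, Mul(Rational(1, 8), z, Add(-2, z))))
Function('M')(Q, E) = Add(-7, Q, Mul(Rational(1, 8), Pow(E, 2)), Mul(Rational(3, 4), E)) (Function('M')(Q, E) = Add(Add(Q, E), Add(-7, Mul(Rational(-1, 4), E), Mul(Rational(1, 8), Pow(E, 2)))) = Add(Add(E, Q), Add(-7, Mul(Rational(-1, 4), E), Mul(Rational(1, 8), Pow(E, 2)))) = Add(-7, Q, Mul(Rational(1, 8), Pow(E, 2)), Mul(Rational(3, 4), E)))
Function('n')(a, o) = 661 (Function('n')(a, o) = Add(7, 654) = 661)
Pow(Function('n')(Function('w')(12, 29), Function('M')(Y, -7)), -1) = Pow(661, -1) = Rational(1, 661)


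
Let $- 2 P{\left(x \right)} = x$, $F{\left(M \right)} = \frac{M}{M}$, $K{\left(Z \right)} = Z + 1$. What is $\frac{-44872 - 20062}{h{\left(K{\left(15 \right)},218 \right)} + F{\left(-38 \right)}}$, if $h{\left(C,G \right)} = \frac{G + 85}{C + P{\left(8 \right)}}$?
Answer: $- \frac{259736}{105} \approx -2473.7$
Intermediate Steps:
$K{\left(Z \right)} = 1 + Z$
$F{\left(M \right)} = 1$
$P{\left(x \right)} = - \frac{x}{2}$
$h{\left(C,G \right)} = \frac{85 + G}{-4 + C}$ ($h{\left(C,G \right)} = \frac{G + 85}{C - 4} = \frac{85 + G}{C - 4} = \frac{85 + G}{-4 + C}$)
$\frac{-44872 - 20062}{h{\left(K{\left(15 \right)},218 \right)} + F{\left(-38 \right)}} = \frac{-44872 - 20062}{\frac{85 + 218}{-4 + \left(1 + 15\right)} + 1} = - \frac{64934}{\frac{1}{-4 + 16} \cdot 303 + 1} = - \frac{64934}{\frac{1}{12} \cdot 303 + 1} = - \frac{64934}{\frac{101}{4} + 1} = - \frac{64934}{\frac{105}{4}} = \left(-64934\right) \frac{4}{105} = - \frac{259736}{105}$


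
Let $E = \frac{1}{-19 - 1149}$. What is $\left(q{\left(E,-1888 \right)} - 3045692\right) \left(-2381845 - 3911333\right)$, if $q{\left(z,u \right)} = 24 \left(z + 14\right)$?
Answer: $\frac{1399042628279631}{73} \approx 1.9165 \cdot 10^{13}$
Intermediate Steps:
$E = - \frac{1}{1168}$ ($E = \frac{1}{-1168} = - \frac{1}{1168} \approx -0.00085616$)
$q{\left(z,u \right)} = 336 + 24 z$ ($q{\left(z,u \right)} = 24 \left(14 + z\right) = 336 + 24 z$)
$\left(q{\left(E,-1888 \right)} - 3045692\right) \left(-2381845 - 3911333\right) = \left(\left(336 + 24 \left(- \frac{1}{1168}\right)\right) - 3045692\right) \left(-2381845 - 3911333\right) = \left(\left(336 - \frac{3}{146}\right) - 3045692\right) \left(-6293178\right) = \left(\frac{49053}{146} - 3045692\right) \left(-6293178\right) = \left(- \frac{444621979}{146}\right) \left(-6293178\right) = \frac{1399042628279631}{73}$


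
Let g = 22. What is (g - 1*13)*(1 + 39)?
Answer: 360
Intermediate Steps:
(g - 1*13)*(1 + 39) = (22 - 1*13)*(1 + 39) = (22 - 13)*40 = 9*40 = 360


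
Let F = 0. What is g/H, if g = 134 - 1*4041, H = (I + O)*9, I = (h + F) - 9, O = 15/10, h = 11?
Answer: -7814/63 ≈ -124.03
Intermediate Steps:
O = 3/2 (O = 15*(1/10) = 3/2 ≈ 1.5000)
I = 2 (I = (11 + 0) - 9 = 11 - 9 = 2)
H = 63/2 (H = (2 + 3/2)*9 = (7/2)*9 = 63/2 ≈ 31.500)
g = -3907 (g = 134 - 4041 = -3907)
g/H = -3907/63/2 = -3907*2/63 = -7814/63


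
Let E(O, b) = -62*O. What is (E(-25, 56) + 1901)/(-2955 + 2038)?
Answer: -493/131 ≈ -3.7634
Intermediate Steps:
(E(-25, 56) + 1901)/(-2955 + 2038) = (-62*(-25) + 1901)/(-2955 + 2038) = (1550 + 1901)/(-917) = 3451*(-1/917) = -493/131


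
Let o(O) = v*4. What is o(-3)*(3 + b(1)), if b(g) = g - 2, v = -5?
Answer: -40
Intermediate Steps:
o(O) = -20 (o(O) = -5*4 = -20)
b(g) = -2 + g
o(-3)*(3 + b(1)) = -20*(3 + (-2 + 1)) = -20*(3 - 1) = -20*2 = -40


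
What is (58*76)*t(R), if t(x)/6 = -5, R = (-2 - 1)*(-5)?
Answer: -132240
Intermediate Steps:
R = 15 (R = -3*(-5) = 15)
t(x) = -30 (t(x) = 6*(-5) = -30)
(58*76)*t(R) = (58*76)*(-30) = 4408*(-30) = -132240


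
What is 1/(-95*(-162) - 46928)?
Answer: -1/31538 ≈ -3.1708e-5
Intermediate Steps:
1/(-95*(-162) - 46928) = 1/(15390 - 46928) = 1/(-31538) = -1/31538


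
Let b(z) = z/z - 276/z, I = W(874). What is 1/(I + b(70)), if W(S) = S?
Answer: 35/30487 ≈ 0.0011480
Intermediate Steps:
I = 874
b(z) = 1 - 276/z
1/(I + b(70)) = 1/(874 + (-276 + 70)/70) = 1/(874 + (1/70)*(-206)) = 1/(874 - 103/35) = 1/(30487/35) = 35/30487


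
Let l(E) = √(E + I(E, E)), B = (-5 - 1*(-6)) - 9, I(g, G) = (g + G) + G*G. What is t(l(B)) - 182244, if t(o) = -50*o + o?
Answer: -182244 - 98*√10 ≈ -1.8255e+5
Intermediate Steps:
I(g, G) = G + g + G² (I(g, G) = (G + g) + G² = G + g + G²)
B = -8 (B = (-5 + 6) - 9 = 1 - 9 = -8)
l(E) = √(E² + 3*E) (l(E) = √(E + (E + E + E²)) = √(E + (E² + 2*E)) = √(E² + 3*E))
t(o) = -49*o
t(l(B)) - 182244 = -49*2*√10 - 182244 = -98*√10 - 182244 = -182244 - 98*√10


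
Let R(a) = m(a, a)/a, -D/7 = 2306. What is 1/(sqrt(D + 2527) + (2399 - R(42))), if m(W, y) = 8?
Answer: 211575/508728968 - 441*I*sqrt(13615)/2543644840 ≈ 0.00041589 - 2.023e-5*I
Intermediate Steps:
D = -16142 (D = -7*2306 = -16142)
R(a) = 8/a
1/(sqrt(D + 2527) + (2399 - R(42))) = 1/(sqrt(-16142 + 2527) + (2399 - 8/42)) = 1/(sqrt(-13615) + (2399 - 8/42)) = 1/(I*sqrt(13615) + (2399 - 1*4/21)) = 1/(I*sqrt(13615) + (2399 - 4/21)) = 1/(I*sqrt(13615) + 50375/21) = 1/(50375/21 + I*sqrt(13615))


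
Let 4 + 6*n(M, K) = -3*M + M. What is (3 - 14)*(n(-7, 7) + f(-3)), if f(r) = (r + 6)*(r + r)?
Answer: 539/3 ≈ 179.67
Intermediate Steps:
n(M, K) = -2/3 - M/3 (n(M, K) = -2/3 + (-3*M + M)/6 = -2/3 + (-2*M)/6 = -2/3 - M/3)
f(r) = 2*r*(6 + r) (f(r) = (6 + r)*(2*r) = 2*r*(6 + r))
(3 - 14)*(n(-7, 7) + f(-3)) = (3 - 14)*((-2/3 - 1/3*(-7)) + 2*(-3)*(6 - 3)) = -11*((-2/3 + 7/3) + 2*(-3)*3) = -11*(5/3 - 18) = -11*(-49/3) = 539/3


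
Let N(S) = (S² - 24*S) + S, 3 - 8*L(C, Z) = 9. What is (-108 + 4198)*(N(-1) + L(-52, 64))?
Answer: 190185/2 ≈ 95093.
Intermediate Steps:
L(C, Z) = -¾ (L(C, Z) = 3/8 - ⅛*9 = 3/8 - 9/8 = -¾)
N(S) = S² - 23*S
(-108 + 4198)*(N(-1) + L(-52, 64)) = (-108 + 4198)*(-(-23 - 1) - ¾) = 4090*(-1*(-24) - ¾) = 4090*(24 - ¾) = 4090*(93/4) = 190185/2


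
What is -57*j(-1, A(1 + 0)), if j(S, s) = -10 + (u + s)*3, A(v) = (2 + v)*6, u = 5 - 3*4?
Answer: -1311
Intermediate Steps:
u = -7 (u = 5 - 12 = -7)
A(v) = 12 + 6*v
j(S, s) = -31 + 3*s (j(S, s) = -10 + (-7 + s)*3 = -10 + (-21 + 3*s) = -31 + 3*s)
-57*j(-1, A(1 + 0)) = -57*(-31 + 3*(12 + 6*(1 + 0))) = -57*(-31 + 3*(12 + 6*1)) = -57*(-31 + 3*(12 + 6)) = -57*(-31 + 3*18) = -57*(-31 + 54) = -57*23 = -1311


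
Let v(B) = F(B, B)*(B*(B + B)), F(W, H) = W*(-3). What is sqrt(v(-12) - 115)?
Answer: sqrt(10253) ≈ 101.26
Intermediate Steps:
F(W, H) = -3*W
v(B) = -6*B**3 (v(B) = (-3*B)*(B*(B + B)) = (-3*B)*(B*(2*B)) = (-3*B)*(2*B**2) = -6*B**3)
sqrt(v(-12) - 115) = sqrt(-6*(-12)**3 - 115) = sqrt(-6*(-1728) - 115) = sqrt(10368 - 115) = sqrt(10253)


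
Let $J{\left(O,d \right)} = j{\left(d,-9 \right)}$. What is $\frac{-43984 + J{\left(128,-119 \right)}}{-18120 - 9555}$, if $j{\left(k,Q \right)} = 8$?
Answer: $\frac{43976}{27675} \approx 1.589$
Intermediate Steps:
$J{\left(O,d \right)} = 8$
$\frac{-43984 + J{\left(128,-119 \right)}}{-18120 - 9555} = \frac{-43984 + 8}{-18120 - 9555} = - \frac{43976}{-27675} = \left(-43976\right) \left(- \frac{1}{27675}\right) = \frac{43976}{27675}$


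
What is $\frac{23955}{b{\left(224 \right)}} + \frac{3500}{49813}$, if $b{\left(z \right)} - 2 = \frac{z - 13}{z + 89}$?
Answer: $\frac{124498856465}{13897827} \approx 8958.2$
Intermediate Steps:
$b{\left(z \right)} = 2 + \frac{-13 + z}{89 + z}$ ($b{\left(z \right)} = 2 + \frac{z - 13}{z + 89} = 2 + \frac{-13 + z}{89 + z}$)
$\frac{23955}{b{\left(224 \right)}} + \frac{3500}{49813} = \frac{23955}{3 \frac{1}{89 + 224} \left(55 + 224\right)} + \frac{3500}{49813} = \frac{23955}{3 \cdot \frac{1}{313} \cdot 279} + 3500 \cdot \frac{1}{49813} = \frac{23955}{3 \cdot \frac{1}{313} \cdot 279} + \frac{3500}{49813} = \frac{23955}{\frac{837}{313}} + \frac{3500}{49813} = 23955 \cdot \frac{313}{837} + \frac{3500}{49813} = \frac{2499305}{279} + \frac{3500}{49813} = \frac{124498856465}{13897827}$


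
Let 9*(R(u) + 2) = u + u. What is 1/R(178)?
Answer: 9/338 ≈ 0.026627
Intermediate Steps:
R(u) = -2 + 2*u/9 (R(u) = -2 + (u + u)/9 = -2 + (2*u)/9 = -2 + 2*u/9)
1/R(178) = 1/(-2 + (2/9)*178) = 1/(-2 + 356/9) = 1/(338/9) = 9/338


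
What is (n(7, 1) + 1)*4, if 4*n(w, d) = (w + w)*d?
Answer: 18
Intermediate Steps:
n(w, d) = d*w/2 (n(w, d) = ((w + w)*d)/4 = ((2*w)*d)/4 = (2*d*w)/4 = d*w/2)
(n(7, 1) + 1)*4 = ((½)*1*7 + 1)*4 = (7/2 + 1)*4 = (9/2)*4 = 18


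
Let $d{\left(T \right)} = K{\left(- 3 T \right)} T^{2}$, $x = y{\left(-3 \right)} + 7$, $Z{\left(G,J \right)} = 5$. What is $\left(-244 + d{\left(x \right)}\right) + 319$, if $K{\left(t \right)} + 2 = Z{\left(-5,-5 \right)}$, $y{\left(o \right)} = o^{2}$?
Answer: $843$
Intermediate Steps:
$K{\left(t \right)} = 3$ ($K{\left(t \right)} = -2 + 5 = 3$)
$x = 16$ ($x = \left(-3\right)^{2} + 7 = 9 + 7 = 16$)
$d{\left(T \right)} = 3 T^{2}$
$\left(-244 + d{\left(x \right)}\right) + 319 = \left(-244 + 3 \cdot 16^{2}\right) + 319 = \left(-244 + 3 \cdot 256\right) + 319 = \left(-244 + 768\right) + 319 = 524 + 319 = 843$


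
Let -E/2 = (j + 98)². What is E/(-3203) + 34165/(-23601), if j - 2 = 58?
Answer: 1068920233/75594003 ≈ 14.140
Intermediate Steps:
j = 60 (j = 2 + 58 = 60)
E = -49928 (E = -2*(60 + 98)² = -2*158² = -2*24964 = -49928)
E/(-3203) + 34165/(-23601) = -49928/(-3203) + 34165/(-23601) = -49928*(-1/3203) + 34165*(-1/23601) = 49928/3203 - 34165/23601 = 1068920233/75594003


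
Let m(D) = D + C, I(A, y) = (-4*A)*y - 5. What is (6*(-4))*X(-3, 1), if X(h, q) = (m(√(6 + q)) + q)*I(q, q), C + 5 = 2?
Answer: -432 + 216*√7 ≈ 139.48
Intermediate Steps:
C = -3 (C = -5 + 2 = -3)
I(A, y) = -5 - 4*A*y (I(A, y) = -4*A*y - 5 = -5 - 4*A*y)
m(D) = -3 + D (m(D) = D - 3 = -3 + D)
X(h, q) = (-5 - 4*q²)*(-3 + q + √(6 + q)) (X(h, q) = ((-3 + √(6 + q)) + q)*(-5 - 4*q*q) = (-3 + q + √(6 + q))*(-5 - 4*q²) = (-5 - 4*q²)*(-3 + q + √(6 + q)))
(6*(-4))*X(-3, 1) = (6*(-4))*(-(5 + 4*1²)*(-3 + 1 + √(6 + 1))) = -(-24)*(5 + 4*1)*(-3 + 1 + √7) = -(-24)*(5 + 4)*(-2 + √7) = -(-24)*9*(-2 + √7) = -24*(18 - 9*√7) = -432 + 216*√7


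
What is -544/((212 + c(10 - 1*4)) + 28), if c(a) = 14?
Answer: -272/127 ≈ -2.1417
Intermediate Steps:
-544/((212 + c(10 - 1*4)) + 28) = -544/((212 + 14) + 28) = -544/(226 + 28) = -544/254 = -544*1/254 = -272/127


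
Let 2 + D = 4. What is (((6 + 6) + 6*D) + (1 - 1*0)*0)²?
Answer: 576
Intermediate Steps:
D = 2 (D = -2 + 4 = 2)
(((6 + 6) + 6*D) + (1 - 1*0)*0)² = (((6 + 6) + 6*2) + (1 - 1*0)*0)² = ((12 + 12) + (1 + 0)*0)² = (24 + 1*0)² = (24 + 0)² = 24² = 576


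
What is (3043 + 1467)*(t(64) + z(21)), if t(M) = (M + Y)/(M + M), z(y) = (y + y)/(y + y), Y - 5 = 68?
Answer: 597575/64 ≈ 9337.1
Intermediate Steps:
Y = 73 (Y = 5 + 68 = 73)
z(y) = 1 (z(y) = (2*y)/((2*y)) = (2*y)*(1/(2*y)) = 1)
t(M) = (73 + M)/(2*M) (t(M) = (M + 73)/(M + M) = (73 + M)/((2*M)) = (73 + M)*(1/(2*M)) = (73 + M)/(2*M))
(3043 + 1467)*(t(64) + z(21)) = (3043 + 1467)*((1/2)*(73 + 64)/64 + 1) = 4510*((1/2)*(1/64)*137 + 1) = 4510*(137/128 + 1) = 4510*(265/128) = 597575/64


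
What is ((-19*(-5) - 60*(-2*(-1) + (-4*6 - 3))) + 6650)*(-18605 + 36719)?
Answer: 149349930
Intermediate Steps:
((-19*(-5) - 60*(-2*(-1) + (-4*6 - 3))) + 6650)*(-18605 + 36719) = ((95 - 60*(2 + (-24 - 3))) + 6650)*18114 = ((95 - 60*(2 - 27)) + 6650)*18114 = ((95 - 60*(-25)) + 6650)*18114 = ((95 + 1500) + 6650)*18114 = (1595 + 6650)*18114 = 8245*18114 = 149349930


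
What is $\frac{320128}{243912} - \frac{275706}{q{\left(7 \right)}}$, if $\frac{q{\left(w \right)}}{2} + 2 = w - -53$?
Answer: $- \frac{4200679189}{1768362} \approx -2375.5$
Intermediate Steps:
$q{\left(w \right)} = 102 + 2 w$ ($q{\left(w \right)} = -4 + 2 \left(w - -53\right) = -4 + 2 \left(w + 53\right) = -4 + 2 \left(53 + w\right) = -4 + \left(106 + 2 w\right) = 102 + 2 w$)
$\frac{320128}{243912} - \frac{275706}{q{\left(7 \right)}} = \frac{320128}{243912} - \frac{275706}{102 + 2 \cdot 7} = 320128 \cdot \frac{1}{243912} - \frac{275706}{102 + 14} = \frac{40016}{30489} - \frac{275706}{116} = \frac{40016}{30489} - \frac{137853}{58} = - \frac{4200679189}{1768362}$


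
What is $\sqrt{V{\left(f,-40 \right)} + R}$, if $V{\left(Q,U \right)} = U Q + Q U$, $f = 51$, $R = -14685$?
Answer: $3 i \sqrt{2085} \approx 136.99 i$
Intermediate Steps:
$V{\left(Q,U \right)} = 2 Q U$ ($V{\left(Q,U \right)} = Q U + Q U = 2 Q U$)
$\sqrt{V{\left(f,-40 \right)} + R} = \sqrt{2 \cdot 51 \left(-40\right) - 14685} = \sqrt{-4080 - 14685} = \sqrt{-18765} = 3 i \sqrt{2085}$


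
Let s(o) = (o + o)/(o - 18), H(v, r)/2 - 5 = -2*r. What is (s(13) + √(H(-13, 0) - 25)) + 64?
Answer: 294/5 + I*√15 ≈ 58.8 + 3.873*I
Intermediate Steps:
H(v, r) = 10 - 4*r (H(v, r) = 10 + 2*(-2*r) = 10 - 4*r)
s(o) = 2*o/(-18 + o) (s(o) = (2*o)/(-18 + o) = 2*o/(-18 + o))
(s(13) + √(H(-13, 0) - 25)) + 64 = (2*13/(-18 + 13) + √((10 - 4*0) - 25)) + 64 = (2*13/(-5) + √((10 + 0) - 25)) + 64 = (2*13*(-⅕) + √(10 - 25)) + 64 = (-26/5 + √(-15)) + 64 = (-26/5 + I*√15) + 64 = 294/5 + I*√15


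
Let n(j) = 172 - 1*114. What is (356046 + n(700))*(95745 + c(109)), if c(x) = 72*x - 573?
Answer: 36685834080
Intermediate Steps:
n(j) = 58 (n(j) = 172 - 114 = 58)
c(x) = -573 + 72*x
(356046 + n(700))*(95745 + c(109)) = (356046 + 58)*(95745 + (-573 + 72*109)) = 356104*(95745 + (-573 + 7848)) = 356104*(95745 + 7275) = 356104*103020 = 36685834080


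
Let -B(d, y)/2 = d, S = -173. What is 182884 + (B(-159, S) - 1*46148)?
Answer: 137054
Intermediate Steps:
B(d, y) = -2*d
182884 + (B(-159, S) - 1*46148) = 182884 + (-2*(-159) - 1*46148) = 182884 + (318 - 46148) = 182884 - 45830 = 137054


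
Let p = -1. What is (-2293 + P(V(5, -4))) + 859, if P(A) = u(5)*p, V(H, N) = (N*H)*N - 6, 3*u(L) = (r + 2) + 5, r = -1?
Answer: -1436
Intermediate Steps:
u(L) = 2 (u(L) = ((-1 + 2) + 5)/3 = (1 + 5)/3 = (⅓)*6 = 2)
V(H, N) = -6 + H*N² (V(H, N) = (H*N)*N - 6 = H*N² - 6 = -6 + H*N²)
P(A) = -2 (P(A) = 2*(-1) = -2)
(-2293 + P(V(5, -4))) + 859 = (-2293 - 2) + 859 = -2295 + 859 = -1436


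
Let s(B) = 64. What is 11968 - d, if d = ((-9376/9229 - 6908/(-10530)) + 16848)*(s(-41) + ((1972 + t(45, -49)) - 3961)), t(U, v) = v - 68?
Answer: 1672241091404732/48590685 ≈ 3.4415e+7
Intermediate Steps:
t(U, v) = -68 + v
d = -1671659558086652/48590685 (d = ((-9376/9229 - 6908/(-10530)) + 16848)*(64 + ((1972 + (-68 - 49)) - 3961)) = ((-9376*1/9229 - 6908*(-1/10530)) + 16848)*(64 + ((1972 - 117) - 3961)) = ((-9376/9229 + 3454/5265) + 16848)*(64 + (1855 - 3961)) = (-17487674/48590685 + 16848)*(64 - 2106) = (818638373206/48590685)*(-2042) = -1671659558086652/48590685 ≈ -3.4403e+7)
11968 - d = 11968 - 1*(-1671659558086652/48590685) = 11968 + 1671659558086652/48590685 = 1672241091404732/48590685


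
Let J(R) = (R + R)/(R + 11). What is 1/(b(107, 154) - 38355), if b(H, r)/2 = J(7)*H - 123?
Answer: -9/345911 ≈ -2.6018e-5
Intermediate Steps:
J(R) = 2*R/(11 + R) (J(R) = (2*R)/(11 + R) = 2*R/(11 + R))
b(H, r) = -246 + 14*H/9 (b(H, r) = 2*((2*7/(11 + 7))*H - 123) = 2*((2*7/18)*H - 123) = 2*((2*7*(1/18))*H - 123) = 2*(7*H/9 - 123) = 2*(-123 + 7*H/9) = -246 + 14*H/9)
1/(b(107, 154) - 38355) = 1/((-246 + (14/9)*107) - 38355) = 1/((-246 + 1498/9) - 38355) = 1/(-716/9 - 38355) = 1/(-345911/9) = -9/345911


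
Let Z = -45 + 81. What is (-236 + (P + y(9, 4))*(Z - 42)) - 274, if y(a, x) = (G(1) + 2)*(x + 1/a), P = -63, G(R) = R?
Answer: -206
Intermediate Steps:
Z = 36
y(a, x) = 3*x + 3/a (y(a, x) = (1 + 2)*(x + 1/a) = 3*(x + 1/a) = 3*x + 3/a)
(-236 + (P + y(9, 4))*(Z - 42)) - 274 = (-236 + (-63 + (3*4 + 3/9))*(36 - 42)) - 274 = (-236 + (-63 + (12 + 3*(1/9)))*(-6)) - 274 = (-236 + (-63 + (12 + 1/3))*(-6)) - 274 = (-236 + (-63 + 37/3)*(-6)) - 274 = (-236 - 152/3*(-6)) - 274 = (-236 + 304) - 274 = 68 - 274 = -206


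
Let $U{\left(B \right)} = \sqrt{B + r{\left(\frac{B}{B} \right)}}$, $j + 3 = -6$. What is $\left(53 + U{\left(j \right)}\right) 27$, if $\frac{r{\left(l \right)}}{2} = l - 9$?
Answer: $1431 + 135 i \approx 1431.0 + 135.0 i$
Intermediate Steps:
$j = -9$ ($j = -3 - 6 = -9$)
$r{\left(l \right)} = -18 + 2 l$ ($r{\left(l \right)} = 2 \left(l - 9\right) = 2 \left(-9 + l\right) = -18 + 2 l$)
$U{\left(B \right)} = \sqrt{-16 + B}$ ($U{\left(B \right)} = \sqrt{B - \left(18 - 2 \frac{B}{B}\right)} = \sqrt{B + \left(-18 + 2 \cdot 1\right)} = \sqrt{B + \left(-18 + 2\right)} = \sqrt{B - 16} = \sqrt{-16 + B}$)
$\left(53 + U{\left(j \right)}\right) 27 = \left(53 + \sqrt{-16 - 9}\right) 27 = \left(53 + \sqrt{-25}\right) 27 = \left(53 + 5 i\right) 27 = 1431 + 135 i$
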